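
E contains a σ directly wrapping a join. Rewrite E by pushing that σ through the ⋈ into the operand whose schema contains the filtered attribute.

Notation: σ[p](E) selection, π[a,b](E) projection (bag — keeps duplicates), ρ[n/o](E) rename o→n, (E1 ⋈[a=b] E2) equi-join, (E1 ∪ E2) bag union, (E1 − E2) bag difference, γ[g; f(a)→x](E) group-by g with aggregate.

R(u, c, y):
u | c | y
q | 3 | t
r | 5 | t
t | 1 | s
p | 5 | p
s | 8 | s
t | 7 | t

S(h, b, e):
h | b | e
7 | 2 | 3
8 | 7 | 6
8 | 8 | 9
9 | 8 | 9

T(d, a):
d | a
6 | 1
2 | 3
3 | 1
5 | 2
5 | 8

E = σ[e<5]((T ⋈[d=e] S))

σ filters on e, owned by the right side.
E' = (T ⋈[d=e] σ[e<5](S))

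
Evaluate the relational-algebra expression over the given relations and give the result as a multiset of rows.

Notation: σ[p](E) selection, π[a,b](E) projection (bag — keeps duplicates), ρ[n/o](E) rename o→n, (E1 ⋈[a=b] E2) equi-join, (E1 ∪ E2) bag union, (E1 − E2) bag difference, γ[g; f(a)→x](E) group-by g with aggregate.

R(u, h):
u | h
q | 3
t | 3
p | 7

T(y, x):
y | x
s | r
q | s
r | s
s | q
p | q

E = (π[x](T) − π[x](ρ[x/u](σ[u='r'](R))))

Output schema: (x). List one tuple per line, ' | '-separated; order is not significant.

Stepwise |·|:
  T → 5
  π[x](T) → 5
  R → 3
  σ[u='r'](R) → 0
  ρ[x/u](σ[u='r'](R)) → 0
  π[x](ρ[x/u](σ[u='r'](R))) → 0
  (π[x](T) − π[x](ρ[x/u](σ[u='r'](R)))) → 5

== RESULT ==
x
q
q
r
s
s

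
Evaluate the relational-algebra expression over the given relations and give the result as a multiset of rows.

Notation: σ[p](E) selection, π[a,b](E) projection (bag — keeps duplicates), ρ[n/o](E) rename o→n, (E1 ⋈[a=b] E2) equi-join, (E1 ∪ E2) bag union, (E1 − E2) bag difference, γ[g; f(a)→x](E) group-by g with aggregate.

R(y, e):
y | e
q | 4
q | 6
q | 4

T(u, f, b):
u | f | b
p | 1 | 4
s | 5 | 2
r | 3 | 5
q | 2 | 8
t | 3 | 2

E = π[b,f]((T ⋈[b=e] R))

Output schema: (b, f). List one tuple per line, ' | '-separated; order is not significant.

Row counts bottom-up:
  T → 5
  R → 3
  (T ⋈[b=e] R) → 2
  π[b,f]((T ⋈[b=e] R)) → 2

== RESULT ==
b | f
4 | 1
4 | 1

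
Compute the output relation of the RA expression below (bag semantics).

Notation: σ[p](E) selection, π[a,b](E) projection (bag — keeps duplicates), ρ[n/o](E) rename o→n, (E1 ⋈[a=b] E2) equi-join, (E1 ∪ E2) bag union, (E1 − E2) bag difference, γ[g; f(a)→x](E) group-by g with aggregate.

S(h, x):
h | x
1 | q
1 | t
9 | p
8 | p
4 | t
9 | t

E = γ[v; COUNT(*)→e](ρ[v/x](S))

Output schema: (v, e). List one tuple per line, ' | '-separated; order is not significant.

Subexpression sizes:
  S → 6
  ρ[v/x](S) → 6
  γ[v; COUNT(*)→e](ρ[v/x](S)) → 3

== RESULT ==
v | e
p | 2
q | 1
t | 3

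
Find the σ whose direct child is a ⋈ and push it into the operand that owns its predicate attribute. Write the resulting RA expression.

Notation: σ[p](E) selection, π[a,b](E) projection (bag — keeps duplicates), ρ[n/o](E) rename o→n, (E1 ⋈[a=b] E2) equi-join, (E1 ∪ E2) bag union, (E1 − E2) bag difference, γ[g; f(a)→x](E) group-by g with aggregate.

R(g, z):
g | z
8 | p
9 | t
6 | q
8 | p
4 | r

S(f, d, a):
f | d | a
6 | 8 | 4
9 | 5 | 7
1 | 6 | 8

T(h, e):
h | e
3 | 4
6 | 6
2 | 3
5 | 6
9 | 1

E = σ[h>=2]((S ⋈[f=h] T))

σ filters on h, owned by the right side.
E' = (S ⋈[f=h] σ[h>=2](T))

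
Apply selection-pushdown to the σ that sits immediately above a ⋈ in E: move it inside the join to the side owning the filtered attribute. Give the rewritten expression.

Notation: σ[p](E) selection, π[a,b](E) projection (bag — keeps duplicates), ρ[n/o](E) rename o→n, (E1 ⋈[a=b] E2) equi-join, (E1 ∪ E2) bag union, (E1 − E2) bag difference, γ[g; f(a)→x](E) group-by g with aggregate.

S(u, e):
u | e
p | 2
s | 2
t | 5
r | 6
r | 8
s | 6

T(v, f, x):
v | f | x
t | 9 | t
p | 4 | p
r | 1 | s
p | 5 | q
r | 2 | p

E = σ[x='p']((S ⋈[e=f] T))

σ filters on x, owned by the right side.
E' = (S ⋈[e=f] σ[x='p'](T))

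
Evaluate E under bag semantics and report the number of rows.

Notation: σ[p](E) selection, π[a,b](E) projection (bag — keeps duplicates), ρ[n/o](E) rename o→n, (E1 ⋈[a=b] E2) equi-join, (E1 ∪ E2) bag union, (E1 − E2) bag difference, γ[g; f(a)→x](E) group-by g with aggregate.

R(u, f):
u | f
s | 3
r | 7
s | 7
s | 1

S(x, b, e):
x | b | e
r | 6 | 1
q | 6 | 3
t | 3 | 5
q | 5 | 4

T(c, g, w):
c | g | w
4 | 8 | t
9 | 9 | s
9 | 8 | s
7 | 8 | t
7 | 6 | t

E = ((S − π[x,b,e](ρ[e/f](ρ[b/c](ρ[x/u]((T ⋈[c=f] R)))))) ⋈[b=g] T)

Per-node cardinality:
  S → 4
  T → 5
  R → 4
  (T ⋈[c=f] R) → 4
  ρ[x/u]((T ⋈[c=f] R)) → 4
  ρ[b/c](ρ[x/u]((T ⋈[c=f] R))) → 4
  ρ[e/f](ρ[b/c](ρ[x/u]((T ⋈[c=f] R)))) → 4
  π[x,b,e](ρ[e/f](ρ[b/c](ρ[x/u]((T ⋈[c=f] R))))) → 4
  (S − π[x,b,e](ρ[e/f](ρ[b/c](ρ[x/u]((T ⋈[c=f] R)))))) → 4
  T → 5
  ((S − π[x,b,e](ρ[e/f](ρ[b/c](ρ[x/u]((T ⋈[c=f] R)))))) ⋈[b=g] T) → 2

|E| = 2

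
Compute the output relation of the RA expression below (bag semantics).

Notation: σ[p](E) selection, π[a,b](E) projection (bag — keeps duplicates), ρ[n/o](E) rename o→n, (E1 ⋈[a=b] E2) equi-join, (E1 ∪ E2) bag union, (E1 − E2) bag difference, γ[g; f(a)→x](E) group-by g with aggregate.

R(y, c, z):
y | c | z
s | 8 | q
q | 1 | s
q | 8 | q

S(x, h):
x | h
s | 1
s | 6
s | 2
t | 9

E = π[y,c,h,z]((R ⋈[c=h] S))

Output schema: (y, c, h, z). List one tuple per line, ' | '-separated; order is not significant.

Per-node cardinality:
  R → 3
  S → 4
  (R ⋈[c=h] S) → 1
  π[y,c,h,z]((R ⋈[c=h] S)) → 1

== RESULT ==
y | c | h | z
q | 1 | 1 | s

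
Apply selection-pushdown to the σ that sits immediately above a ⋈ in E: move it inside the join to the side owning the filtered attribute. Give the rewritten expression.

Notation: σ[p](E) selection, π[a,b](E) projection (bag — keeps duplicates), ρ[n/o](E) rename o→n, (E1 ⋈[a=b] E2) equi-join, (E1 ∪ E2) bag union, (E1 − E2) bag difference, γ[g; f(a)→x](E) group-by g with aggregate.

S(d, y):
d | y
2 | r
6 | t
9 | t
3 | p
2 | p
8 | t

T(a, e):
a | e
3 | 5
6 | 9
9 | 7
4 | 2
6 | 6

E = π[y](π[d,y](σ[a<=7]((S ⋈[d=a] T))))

σ filters on a, owned by the right side.
E' = π[y](π[d,y]((S ⋈[d=a] σ[a<=7](T))))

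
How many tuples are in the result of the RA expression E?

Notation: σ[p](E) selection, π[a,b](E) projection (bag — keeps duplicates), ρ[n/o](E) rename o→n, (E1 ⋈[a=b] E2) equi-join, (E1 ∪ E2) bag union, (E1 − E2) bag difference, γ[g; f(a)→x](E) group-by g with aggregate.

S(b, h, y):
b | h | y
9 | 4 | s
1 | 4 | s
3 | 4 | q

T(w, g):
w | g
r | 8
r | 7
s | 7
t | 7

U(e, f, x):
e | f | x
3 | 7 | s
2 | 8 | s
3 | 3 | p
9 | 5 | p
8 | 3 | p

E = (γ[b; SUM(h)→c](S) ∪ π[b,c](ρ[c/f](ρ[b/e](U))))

Stepwise |·|:
  S → 3
  γ[b; SUM(h)→c](S) → 3
  U → 5
  ρ[b/e](U) → 5
  ρ[c/f](ρ[b/e](U)) → 5
  π[b,c](ρ[c/f](ρ[b/e](U))) → 5
  (γ[b; SUM(h)→c](S) ∪ π[b,c](ρ[c/f](ρ[b/e](U)))) → 8

|E| = 8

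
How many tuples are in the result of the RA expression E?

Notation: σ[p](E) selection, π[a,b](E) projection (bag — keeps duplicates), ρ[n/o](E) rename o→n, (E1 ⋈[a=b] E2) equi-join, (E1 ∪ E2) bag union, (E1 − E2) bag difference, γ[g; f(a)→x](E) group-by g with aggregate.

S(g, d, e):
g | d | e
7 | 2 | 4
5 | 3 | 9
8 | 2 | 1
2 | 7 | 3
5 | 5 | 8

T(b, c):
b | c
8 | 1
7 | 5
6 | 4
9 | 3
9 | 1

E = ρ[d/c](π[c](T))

Subexpression sizes:
  T → 5
  π[c](T) → 5
  ρ[d/c](π[c](T)) → 5

|E| = 5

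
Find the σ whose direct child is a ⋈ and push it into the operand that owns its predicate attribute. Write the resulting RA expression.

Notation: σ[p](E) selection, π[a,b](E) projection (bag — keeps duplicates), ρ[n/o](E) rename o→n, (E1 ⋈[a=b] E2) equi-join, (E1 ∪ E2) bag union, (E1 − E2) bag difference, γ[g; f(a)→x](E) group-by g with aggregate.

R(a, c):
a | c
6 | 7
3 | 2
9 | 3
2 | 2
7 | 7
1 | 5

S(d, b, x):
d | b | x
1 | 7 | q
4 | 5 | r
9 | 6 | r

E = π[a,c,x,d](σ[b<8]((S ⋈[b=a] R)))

σ filters on b, owned by the left side.
E' = π[a,c,x,d]((σ[b<8](S) ⋈[b=a] R))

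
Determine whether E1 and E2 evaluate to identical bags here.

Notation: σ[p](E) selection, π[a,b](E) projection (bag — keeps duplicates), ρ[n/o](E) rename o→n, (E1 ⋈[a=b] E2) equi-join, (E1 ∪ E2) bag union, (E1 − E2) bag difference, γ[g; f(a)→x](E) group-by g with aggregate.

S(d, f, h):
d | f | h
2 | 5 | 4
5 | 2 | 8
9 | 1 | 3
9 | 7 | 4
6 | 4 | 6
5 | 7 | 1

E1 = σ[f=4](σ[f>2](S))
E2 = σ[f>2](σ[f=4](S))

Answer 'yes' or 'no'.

E1 stepwise |·|:
  S → 6
  σ[f>2](S) → 4
  σ[f=4](σ[f>2](S)) → 1
E2 stepwise |·|:
  S → 6
  σ[f=4](S) → 1
  σ[f>2](σ[f=4](S)) → 1

E1 and E2 produce the same multiset:
d | f | h
6 | 4 | 6

yes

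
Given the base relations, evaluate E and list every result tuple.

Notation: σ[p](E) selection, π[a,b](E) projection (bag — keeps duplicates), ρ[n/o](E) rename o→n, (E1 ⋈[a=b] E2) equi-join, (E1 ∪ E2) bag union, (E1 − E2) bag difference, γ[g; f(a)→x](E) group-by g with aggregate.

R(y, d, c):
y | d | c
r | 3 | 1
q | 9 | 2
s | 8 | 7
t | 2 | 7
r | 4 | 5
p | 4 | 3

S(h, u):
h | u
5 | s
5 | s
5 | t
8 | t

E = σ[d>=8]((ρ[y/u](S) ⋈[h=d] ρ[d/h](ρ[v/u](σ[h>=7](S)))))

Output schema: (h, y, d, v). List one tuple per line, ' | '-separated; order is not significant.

Row counts bottom-up:
  S → 4
  ρ[y/u](S) → 4
  S → 4
  σ[h>=7](S) → 1
  ρ[v/u](σ[h>=7](S)) → 1
  ρ[d/h](ρ[v/u](σ[h>=7](S))) → 1
  (ρ[y/u](S) ⋈[h=d] ρ[d/h](ρ[v/u](σ[h>=7](S)))) → 1
  σ[d>=8]((ρ[y/u](S) ⋈[h=d] ρ[d/h](ρ[v/u](σ[h>=7](S))))) → 1

== RESULT ==
h | y | d | v
8 | t | 8 | t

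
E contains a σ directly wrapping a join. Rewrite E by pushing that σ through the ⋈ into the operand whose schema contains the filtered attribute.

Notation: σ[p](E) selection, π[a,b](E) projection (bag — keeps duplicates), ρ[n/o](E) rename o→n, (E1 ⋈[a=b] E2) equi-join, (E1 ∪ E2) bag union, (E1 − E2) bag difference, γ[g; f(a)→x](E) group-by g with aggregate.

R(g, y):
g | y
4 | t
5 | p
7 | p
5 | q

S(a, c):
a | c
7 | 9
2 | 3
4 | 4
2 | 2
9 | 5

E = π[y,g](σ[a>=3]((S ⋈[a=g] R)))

σ filters on a, owned by the left side.
E' = π[y,g]((σ[a>=3](S) ⋈[a=g] R))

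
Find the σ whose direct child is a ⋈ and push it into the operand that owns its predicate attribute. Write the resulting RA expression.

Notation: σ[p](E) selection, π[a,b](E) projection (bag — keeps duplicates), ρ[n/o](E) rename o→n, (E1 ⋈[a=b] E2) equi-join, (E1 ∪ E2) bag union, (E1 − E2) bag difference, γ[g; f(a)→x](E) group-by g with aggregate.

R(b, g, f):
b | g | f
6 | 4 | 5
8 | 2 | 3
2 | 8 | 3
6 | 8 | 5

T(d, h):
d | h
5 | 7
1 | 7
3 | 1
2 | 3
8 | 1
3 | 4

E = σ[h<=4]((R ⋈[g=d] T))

σ filters on h, owned by the right side.
E' = (R ⋈[g=d] σ[h<=4](T))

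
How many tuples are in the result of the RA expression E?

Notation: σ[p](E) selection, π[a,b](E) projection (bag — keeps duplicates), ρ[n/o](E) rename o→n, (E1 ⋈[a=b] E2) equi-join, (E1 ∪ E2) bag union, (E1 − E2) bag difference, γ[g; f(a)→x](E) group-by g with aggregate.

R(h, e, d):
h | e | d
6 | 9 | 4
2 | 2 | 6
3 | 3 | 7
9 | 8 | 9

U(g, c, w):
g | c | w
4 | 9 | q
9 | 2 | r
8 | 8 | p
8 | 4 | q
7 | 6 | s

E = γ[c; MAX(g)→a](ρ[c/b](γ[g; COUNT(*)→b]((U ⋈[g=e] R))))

Per-node cardinality:
  U → 5
  R → 4
  (U ⋈[g=e] R) → 3
  γ[g; COUNT(*)→b]((U ⋈[g=e] R)) → 2
  ρ[c/b](γ[g; COUNT(*)→b]((U ⋈[g=e] R))) → 2
  γ[c; MAX(g)→a](ρ[c/b](γ[g; COUNT(*)→b]((U ⋈[g=e] R)))) → 2

|E| = 2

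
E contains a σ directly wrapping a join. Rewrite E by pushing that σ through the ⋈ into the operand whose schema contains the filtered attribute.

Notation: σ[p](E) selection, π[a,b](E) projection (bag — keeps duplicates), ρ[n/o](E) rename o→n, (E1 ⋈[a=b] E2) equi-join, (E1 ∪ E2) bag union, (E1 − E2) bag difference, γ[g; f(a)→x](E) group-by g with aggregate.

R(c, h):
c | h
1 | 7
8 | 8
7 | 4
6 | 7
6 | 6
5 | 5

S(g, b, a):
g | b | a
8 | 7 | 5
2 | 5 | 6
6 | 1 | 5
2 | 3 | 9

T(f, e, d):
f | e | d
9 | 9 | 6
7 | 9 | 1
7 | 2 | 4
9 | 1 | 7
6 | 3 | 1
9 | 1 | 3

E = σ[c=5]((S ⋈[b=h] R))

σ filters on c, owned by the right side.
E' = (S ⋈[b=h] σ[c=5](R))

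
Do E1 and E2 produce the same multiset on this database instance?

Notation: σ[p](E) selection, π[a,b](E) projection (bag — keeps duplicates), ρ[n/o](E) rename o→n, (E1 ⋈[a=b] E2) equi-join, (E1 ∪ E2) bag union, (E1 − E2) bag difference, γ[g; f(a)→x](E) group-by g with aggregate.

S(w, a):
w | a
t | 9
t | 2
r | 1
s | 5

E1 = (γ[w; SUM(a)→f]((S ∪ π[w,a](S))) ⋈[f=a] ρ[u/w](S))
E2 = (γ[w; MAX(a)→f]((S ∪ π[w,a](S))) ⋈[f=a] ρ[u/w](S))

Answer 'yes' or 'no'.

E1 subexpression sizes:
  S → 4
  S → 4
  π[w,a](S) → 4
  (S ∪ π[w,a](S)) → 8
  γ[w; SUM(a)→f]((S ∪ π[w,a](S))) → 3
  S → 4
  ρ[u/w](S) → 4
  (γ[w; SUM(a)→f]((S ∪ π[w,a](S))) ⋈[f=a] ρ[u/w](S)) → 1
E2 subexpression sizes:
  S → 4
  S → 4
  π[w,a](S) → 4
  (S ∪ π[w,a](S)) → 8
  γ[w; MAX(a)→f]((S ∪ π[w,a](S))) → 3
  S → 4
  ρ[u/w](S) → 4
  (γ[w; MAX(a)→f]((S ∪ π[w,a](S))) ⋈[f=a] ρ[u/w](S)) → 3

E1 result:
w | f | u | a
r | 2 | t | 2
E2 result:
w | f | u | a
r | 1 | r | 1
s | 5 | s | 5
t | 9 | t | 9
Witness: ('t', 9, 't', 9) appears 0× in E1 but 1× in E2.

no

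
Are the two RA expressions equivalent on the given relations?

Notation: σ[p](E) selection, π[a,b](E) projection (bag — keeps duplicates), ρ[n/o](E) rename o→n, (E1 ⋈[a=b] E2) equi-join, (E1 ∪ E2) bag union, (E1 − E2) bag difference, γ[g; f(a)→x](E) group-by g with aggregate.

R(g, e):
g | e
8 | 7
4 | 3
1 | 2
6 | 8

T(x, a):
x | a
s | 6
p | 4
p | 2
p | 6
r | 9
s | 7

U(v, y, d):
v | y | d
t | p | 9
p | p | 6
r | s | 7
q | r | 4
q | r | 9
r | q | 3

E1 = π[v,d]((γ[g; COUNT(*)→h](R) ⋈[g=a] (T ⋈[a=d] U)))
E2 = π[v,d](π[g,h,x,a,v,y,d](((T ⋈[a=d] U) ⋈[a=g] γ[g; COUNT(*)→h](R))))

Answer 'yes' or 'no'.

E1 stepwise |·|:
  R → 4
  γ[g; COUNT(*)→h](R) → 4
  T → 6
  U → 6
  (T ⋈[a=d] U) → 6
  (γ[g; COUNT(*)→h](R) ⋈[g=a] (T ⋈[a=d] U)) → 3
  π[v,d]((γ[g; COUNT(*)→h](R) ⋈[g=a] (T ⋈[a=d] U))) → 3
E2 stepwise |·|:
  T → 6
  U → 6
  (T ⋈[a=d] U) → 6
  R → 4
  γ[g; COUNT(*)→h](R) → 4
  ((T ⋈[a=d] U) ⋈[a=g] γ[g; COUNT(*)→h](R)) → 3
  π[g,h,x,a,v,y,d](((T ⋈[a=d] U) ⋈[a=g] γ[g; COUNT(*)→h](R))) → 3
  π[v,d](π[g,h,x,a,v,y,d](((T ⋈[a=d] U) ⋈[a=g] γ[g; COUNT(*)→h](R)))) → 3

E1 and E2 produce the same multiset:
v | d
p | 6
p | 6
q | 4

yes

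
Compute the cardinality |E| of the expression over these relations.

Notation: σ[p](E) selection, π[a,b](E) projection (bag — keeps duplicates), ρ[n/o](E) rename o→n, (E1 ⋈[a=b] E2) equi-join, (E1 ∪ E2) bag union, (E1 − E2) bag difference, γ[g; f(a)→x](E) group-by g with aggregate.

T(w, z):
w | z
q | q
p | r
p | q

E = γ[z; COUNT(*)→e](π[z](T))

Per-node cardinality:
  T → 3
  π[z](T) → 3
  γ[z; COUNT(*)→e](π[z](T)) → 2

|E| = 2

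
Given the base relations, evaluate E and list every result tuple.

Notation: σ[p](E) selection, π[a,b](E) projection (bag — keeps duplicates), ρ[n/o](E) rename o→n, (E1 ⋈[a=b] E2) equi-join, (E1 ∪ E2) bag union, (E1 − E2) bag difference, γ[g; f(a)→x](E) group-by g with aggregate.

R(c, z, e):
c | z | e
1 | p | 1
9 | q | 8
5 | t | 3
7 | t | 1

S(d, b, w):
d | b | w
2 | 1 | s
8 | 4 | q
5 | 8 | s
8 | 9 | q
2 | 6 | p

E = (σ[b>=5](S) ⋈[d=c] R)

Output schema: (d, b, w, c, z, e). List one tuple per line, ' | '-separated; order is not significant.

Stepwise |·|:
  S → 5
  σ[b>=5](S) → 3
  R → 4
  (σ[b>=5](S) ⋈[d=c] R) → 1

== RESULT ==
d | b | w | c | z | e
5 | 8 | s | 5 | t | 3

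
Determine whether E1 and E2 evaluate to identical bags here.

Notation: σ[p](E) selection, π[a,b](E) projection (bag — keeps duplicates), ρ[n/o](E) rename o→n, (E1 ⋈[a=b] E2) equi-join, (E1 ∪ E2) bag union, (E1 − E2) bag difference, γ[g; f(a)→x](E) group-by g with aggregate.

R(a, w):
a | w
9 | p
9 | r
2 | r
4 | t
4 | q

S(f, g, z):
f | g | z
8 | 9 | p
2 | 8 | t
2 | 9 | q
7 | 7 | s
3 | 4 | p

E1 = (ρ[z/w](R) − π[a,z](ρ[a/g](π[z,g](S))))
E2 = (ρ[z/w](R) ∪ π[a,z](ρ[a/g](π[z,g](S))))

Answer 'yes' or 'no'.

E1 subexpression sizes:
  R → 5
  ρ[z/w](R) → 5
  S → 5
  π[z,g](S) → 5
  ρ[a/g](π[z,g](S)) → 5
  π[a,z](ρ[a/g](π[z,g](S))) → 5
  (ρ[z/w](R) − π[a,z](ρ[a/g](π[z,g](S)))) → 4
E2 subexpression sizes:
  R → 5
  ρ[z/w](R) → 5
  S → 5
  π[z,g](S) → 5
  ρ[a/g](π[z,g](S)) → 5
  π[a,z](ρ[a/g](π[z,g](S))) → 5
  (ρ[z/w](R) ∪ π[a,z](ρ[a/g](π[z,g](S)))) → 10

E1 result:
a | z
2 | r
4 | q
4 | t
9 | r
E2 result:
a | z
2 | r
4 | p
4 | q
4 | t
7 | s
8 | t
9 | p
9 | p
9 | q
9 | r
Witness: (9, 'p') appears 0× in E1 but 2× in E2.

no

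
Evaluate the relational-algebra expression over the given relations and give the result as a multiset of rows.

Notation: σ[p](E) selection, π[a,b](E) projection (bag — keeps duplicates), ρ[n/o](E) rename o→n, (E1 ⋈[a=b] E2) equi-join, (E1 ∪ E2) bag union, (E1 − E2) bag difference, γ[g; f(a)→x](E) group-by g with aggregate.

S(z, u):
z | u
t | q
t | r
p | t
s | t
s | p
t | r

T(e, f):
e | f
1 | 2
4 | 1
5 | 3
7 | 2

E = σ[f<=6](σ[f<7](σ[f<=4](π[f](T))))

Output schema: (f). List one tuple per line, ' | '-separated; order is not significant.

Stepwise |·|:
  T → 4
  π[f](T) → 4
  σ[f<=4](π[f](T)) → 4
  σ[f<7](σ[f<=4](π[f](T))) → 4
  σ[f<=6](σ[f<7](σ[f<=4](π[f](T)))) → 4

== RESULT ==
f
1
2
2
3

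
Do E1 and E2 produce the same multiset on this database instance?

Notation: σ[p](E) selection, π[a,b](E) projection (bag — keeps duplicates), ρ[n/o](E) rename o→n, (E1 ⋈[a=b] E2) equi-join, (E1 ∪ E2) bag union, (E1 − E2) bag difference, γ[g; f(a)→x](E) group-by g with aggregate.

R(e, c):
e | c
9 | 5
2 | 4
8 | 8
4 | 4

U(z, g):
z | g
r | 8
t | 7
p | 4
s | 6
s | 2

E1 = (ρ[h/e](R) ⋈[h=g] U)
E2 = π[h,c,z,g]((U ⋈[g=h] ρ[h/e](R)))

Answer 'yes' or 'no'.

E1 subexpression sizes:
  R → 4
  ρ[h/e](R) → 4
  U → 5
  (ρ[h/e](R) ⋈[h=g] U) → 3
E2 subexpression sizes:
  U → 5
  R → 4
  ρ[h/e](R) → 4
  (U ⋈[g=h] ρ[h/e](R)) → 3
  π[h,c,z,g]((U ⋈[g=h] ρ[h/e](R))) → 3

E1 and E2 produce the same multiset:
h | c | z | g
2 | 4 | s | 2
4 | 4 | p | 4
8 | 8 | r | 8

yes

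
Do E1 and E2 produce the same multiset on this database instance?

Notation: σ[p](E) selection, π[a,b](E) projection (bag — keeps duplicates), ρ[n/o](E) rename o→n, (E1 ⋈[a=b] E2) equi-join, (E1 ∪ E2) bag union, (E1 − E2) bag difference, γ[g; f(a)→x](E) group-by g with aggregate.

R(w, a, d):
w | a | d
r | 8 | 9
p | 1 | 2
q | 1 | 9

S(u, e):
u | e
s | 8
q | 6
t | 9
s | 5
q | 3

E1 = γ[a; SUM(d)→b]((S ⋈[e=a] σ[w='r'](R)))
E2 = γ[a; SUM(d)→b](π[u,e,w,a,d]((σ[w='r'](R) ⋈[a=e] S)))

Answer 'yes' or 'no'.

E1 row counts bottom-up:
  S → 5
  R → 3
  σ[w='r'](R) → 1
  (S ⋈[e=a] σ[w='r'](R)) → 1
  γ[a; SUM(d)→b]((S ⋈[e=a] σ[w='r'](R))) → 1
E2 row counts bottom-up:
  R → 3
  σ[w='r'](R) → 1
  S → 5
  (σ[w='r'](R) ⋈[a=e] S) → 1
  π[u,e,w,a,d]((σ[w='r'](R) ⋈[a=e] S)) → 1
  γ[a; SUM(d)→b](π[u,e,w,a,d]((σ[w='r'](R) ⋈[a=e] S))) → 1

E1 and E2 produce the same multiset:
a | b
8 | 9

yes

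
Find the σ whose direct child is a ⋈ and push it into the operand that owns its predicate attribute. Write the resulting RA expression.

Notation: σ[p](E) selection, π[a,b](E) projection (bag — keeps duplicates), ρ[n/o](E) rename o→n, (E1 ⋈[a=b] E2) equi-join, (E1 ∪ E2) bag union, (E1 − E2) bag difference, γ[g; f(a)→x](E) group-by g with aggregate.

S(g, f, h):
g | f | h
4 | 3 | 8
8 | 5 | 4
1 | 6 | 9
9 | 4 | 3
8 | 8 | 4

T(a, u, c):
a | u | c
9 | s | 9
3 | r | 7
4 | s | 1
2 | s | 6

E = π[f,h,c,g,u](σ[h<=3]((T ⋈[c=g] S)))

σ filters on h, owned by the right side.
E' = π[f,h,c,g,u]((T ⋈[c=g] σ[h<=3](S)))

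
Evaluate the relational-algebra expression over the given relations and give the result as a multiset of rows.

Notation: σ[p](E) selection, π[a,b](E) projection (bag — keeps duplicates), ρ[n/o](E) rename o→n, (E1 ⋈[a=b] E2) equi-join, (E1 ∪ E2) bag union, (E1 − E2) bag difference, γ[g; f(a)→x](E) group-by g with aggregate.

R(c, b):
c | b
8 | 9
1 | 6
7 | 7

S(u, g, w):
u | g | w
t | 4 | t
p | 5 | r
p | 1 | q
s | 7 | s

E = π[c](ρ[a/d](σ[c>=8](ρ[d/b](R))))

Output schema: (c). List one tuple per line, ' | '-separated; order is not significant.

Subexpression sizes:
  R → 3
  ρ[d/b](R) → 3
  σ[c>=8](ρ[d/b](R)) → 1
  ρ[a/d](σ[c>=8](ρ[d/b](R))) → 1
  π[c](ρ[a/d](σ[c>=8](ρ[d/b](R)))) → 1

== RESULT ==
c
8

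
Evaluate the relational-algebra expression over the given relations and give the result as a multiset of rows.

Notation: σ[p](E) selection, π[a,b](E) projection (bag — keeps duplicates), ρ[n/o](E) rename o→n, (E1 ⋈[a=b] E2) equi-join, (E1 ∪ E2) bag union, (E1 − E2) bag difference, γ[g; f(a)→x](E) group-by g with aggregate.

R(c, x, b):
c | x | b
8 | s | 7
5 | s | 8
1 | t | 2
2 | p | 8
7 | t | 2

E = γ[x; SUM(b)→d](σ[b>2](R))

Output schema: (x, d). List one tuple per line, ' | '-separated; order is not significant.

Per-node cardinality:
  R → 5
  σ[b>2](R) → 3
  γ[x; SUM(b)→d](σ[b>2](R)) → 2

== RESULT ==
x | d
p | 8
s | 15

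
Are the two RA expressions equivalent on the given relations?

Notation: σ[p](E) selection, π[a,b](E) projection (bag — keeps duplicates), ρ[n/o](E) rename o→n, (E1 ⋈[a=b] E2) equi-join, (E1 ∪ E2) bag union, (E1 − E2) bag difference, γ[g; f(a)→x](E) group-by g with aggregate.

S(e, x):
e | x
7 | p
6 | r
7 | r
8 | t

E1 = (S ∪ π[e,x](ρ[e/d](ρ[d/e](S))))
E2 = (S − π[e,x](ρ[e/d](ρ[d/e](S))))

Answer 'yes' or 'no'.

E1 stepwise |·|:
  S → 4
  S → 4
  ρ[d/e](S) → 4
  ρ[e/d](ρ[d/e](S)) → 4
  π[e,x](ρ[e/d](ρ[d/e](S))) → 4
  (S ∪ π[e,x](ρ[e/d](ρ[d/e](S)))) → 8
E2 stepwise |·|:
  S → 4
  S → 4
  ρ[d/e](S) → 4
  ρ[e/d](ρ[d/e](S)) → 4
  π[e,x](ρ[e/d](ρ[d/e](S))) → 4
  (S − π[e,x](ρ[e/d](ρ[d/e](S)))) → 0

E1 result:
e | x
6 | r
6 | r
7 | p
7 | p
7 | r
7 | r
8 | t
8 | t
E2 result:
e | x
(0 rows)
Witness: (8, 't') appears 2× in E1 but 0× in E2.

no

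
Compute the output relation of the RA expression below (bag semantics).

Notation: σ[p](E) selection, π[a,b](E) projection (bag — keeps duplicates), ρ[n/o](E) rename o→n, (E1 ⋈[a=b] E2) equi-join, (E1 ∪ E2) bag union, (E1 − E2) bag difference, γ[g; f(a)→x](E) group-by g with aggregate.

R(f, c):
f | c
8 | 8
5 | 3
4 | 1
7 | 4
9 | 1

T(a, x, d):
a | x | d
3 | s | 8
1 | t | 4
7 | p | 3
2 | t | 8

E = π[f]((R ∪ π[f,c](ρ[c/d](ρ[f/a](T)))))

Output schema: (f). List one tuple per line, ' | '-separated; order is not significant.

Per-node cardinality:
  R → 5
  T → 4
  ρ[f/a](T) → 4
  ρ[c/d](ρ[f/a](T)) → 4
  π[f,c](ρ[c/d](ρ[f/a](T))) → 4
  (R ∪ π[f,c](ρ[c/d](ρ[f/a](T)))) → 9
  π[f]((R ∪ π[f,c](ρ[c/d](ρ[f/a](T))))) → 9

== RESULT ==
f
1
2
3
4
5
7
7
8
9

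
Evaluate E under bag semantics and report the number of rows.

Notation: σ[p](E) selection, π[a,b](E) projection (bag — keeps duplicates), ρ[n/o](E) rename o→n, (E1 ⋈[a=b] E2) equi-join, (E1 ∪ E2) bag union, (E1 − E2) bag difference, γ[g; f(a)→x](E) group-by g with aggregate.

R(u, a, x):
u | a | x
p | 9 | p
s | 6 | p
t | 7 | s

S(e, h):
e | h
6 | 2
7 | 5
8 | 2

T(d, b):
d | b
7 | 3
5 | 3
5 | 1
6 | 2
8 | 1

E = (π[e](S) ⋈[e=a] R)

Row counts bottom-up:
  S → 3
  π[e](S) → 3
  R → 3
  (π[e](S) ⋈[e=a] R) → 2

|E| = 2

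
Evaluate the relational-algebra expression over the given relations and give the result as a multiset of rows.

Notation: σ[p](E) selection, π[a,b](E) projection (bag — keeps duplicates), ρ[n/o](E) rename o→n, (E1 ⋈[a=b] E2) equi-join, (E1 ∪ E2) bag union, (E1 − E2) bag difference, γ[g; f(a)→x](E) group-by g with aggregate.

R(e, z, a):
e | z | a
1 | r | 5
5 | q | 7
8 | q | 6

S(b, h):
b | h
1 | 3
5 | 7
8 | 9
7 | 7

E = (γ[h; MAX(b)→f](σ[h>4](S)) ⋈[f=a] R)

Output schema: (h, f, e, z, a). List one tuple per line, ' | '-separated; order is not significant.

Per-node cardinality:
  S → 4
  σ[h>4](S) → 3
  γ[h; MAX(b)→f](σ[h>4](S)) → 2
  R → 3
  (γ[h; MAX(b)→f](σ[h>4](S)) ⋈[f=a] R) → 1

== RESULT ==
h | f | e | z | a
7 | 7 | 5 | q | 7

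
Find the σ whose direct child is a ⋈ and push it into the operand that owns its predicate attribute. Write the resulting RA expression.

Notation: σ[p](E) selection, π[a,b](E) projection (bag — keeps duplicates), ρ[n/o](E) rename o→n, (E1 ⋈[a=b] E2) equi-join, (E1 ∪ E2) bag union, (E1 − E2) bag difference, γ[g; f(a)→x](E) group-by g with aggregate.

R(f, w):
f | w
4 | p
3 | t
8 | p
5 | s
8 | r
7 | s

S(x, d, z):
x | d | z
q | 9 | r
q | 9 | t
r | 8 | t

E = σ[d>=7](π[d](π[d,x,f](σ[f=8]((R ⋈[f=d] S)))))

σ filters on f, owned by the left side.
E' = σ[d>=7](π[d](π[d,x,f]((σ[f=8](R) ⋈[f=d] S))))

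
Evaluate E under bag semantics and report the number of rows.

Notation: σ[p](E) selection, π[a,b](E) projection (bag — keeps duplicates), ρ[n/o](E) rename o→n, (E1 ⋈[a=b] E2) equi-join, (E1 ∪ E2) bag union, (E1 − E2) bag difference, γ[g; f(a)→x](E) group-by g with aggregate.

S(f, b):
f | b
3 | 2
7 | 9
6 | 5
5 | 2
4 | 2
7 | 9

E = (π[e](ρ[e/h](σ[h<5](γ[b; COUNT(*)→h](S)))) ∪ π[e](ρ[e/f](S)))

Per-node cardinality:
  S → 6
  γ[b; COUNT(*)→h](S) → 3
  σ[h<5](γ[b; COUNT(*)→h](S)) → 3
  ρ[e/h](σ[h<5](γ[b; COUNT(*)→h](S))) → 3
  π[e](ρ[e/h](σ[h<5](γ[b; COUNT(*)→h](S)))) → 3
  S → 6
  ρ[e/f](S) → 6
  π[e](ρ[e/f](S)) → 6
  (π[e](ρ[e/h](σ[h<5](γ[b; COUNT(*)→h](S)))) ∪ π[e](ρ[e/f](S))) → 9

|E| = 9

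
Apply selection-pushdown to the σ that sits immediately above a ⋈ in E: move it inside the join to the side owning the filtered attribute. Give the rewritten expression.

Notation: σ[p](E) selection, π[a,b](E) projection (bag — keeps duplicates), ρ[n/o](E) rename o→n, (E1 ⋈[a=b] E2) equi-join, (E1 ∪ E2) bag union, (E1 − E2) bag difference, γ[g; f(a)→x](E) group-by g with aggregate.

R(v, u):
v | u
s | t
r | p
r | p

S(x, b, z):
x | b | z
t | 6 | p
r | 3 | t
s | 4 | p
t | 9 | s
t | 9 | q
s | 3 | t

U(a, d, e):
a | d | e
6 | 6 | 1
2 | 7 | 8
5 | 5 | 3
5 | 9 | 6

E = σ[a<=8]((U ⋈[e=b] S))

σ filters on a, owned by the left side.
E' = (σ[a<=8](U) ⋈[e=b] S)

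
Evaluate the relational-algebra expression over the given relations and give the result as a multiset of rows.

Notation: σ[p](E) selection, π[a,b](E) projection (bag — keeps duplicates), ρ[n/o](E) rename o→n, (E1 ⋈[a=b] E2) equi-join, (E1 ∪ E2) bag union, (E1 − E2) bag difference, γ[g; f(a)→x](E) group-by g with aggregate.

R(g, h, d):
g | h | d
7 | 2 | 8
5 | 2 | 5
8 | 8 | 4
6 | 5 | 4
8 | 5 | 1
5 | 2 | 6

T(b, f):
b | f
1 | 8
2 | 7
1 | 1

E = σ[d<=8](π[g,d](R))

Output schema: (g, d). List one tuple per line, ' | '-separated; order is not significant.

Per-node cardinality:
  R → 6
  π[g,d](R) → 6
  σ[d<=8](π[g,d](R)) → 6

== RESULT ==
g | d
5 | 5
5 | 6
6 | 4
7 | 8
8 | 1
8 | 4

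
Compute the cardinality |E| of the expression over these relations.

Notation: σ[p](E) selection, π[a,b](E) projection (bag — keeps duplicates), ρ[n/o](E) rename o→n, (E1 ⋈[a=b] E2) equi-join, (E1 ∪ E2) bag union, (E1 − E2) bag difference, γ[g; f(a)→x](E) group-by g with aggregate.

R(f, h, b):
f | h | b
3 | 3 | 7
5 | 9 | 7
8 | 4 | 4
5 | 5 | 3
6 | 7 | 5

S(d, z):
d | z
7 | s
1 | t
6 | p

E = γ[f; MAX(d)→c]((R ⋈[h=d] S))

Row counts bottom-up:
  R → 5
  S → 3
  (R ⋈[h=d] S) → 1
  γ[f; MAX(d)→c]((R ⋈[h=d] S)) → 1

|E| = 1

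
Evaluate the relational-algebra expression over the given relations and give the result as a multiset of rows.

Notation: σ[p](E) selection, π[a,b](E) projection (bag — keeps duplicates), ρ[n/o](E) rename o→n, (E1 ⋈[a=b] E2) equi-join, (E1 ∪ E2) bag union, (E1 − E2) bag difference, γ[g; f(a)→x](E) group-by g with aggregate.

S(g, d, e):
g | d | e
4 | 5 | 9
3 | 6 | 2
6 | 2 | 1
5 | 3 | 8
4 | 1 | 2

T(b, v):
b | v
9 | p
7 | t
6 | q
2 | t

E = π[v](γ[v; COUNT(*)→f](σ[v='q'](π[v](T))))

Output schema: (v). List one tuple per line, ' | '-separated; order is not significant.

Stepwise |·|:
  T → 4
  π[v](T) → 4
  σ[v='q'](π[v](T)) → 1
  γ[v; COUNT(*)→f](σ[v='q'](π[v](T))) → 1
  π[v](γ[v; COUNT(*)→f](σ[v='q'](π[v](T)))) → 1

== RESULT ==
v
q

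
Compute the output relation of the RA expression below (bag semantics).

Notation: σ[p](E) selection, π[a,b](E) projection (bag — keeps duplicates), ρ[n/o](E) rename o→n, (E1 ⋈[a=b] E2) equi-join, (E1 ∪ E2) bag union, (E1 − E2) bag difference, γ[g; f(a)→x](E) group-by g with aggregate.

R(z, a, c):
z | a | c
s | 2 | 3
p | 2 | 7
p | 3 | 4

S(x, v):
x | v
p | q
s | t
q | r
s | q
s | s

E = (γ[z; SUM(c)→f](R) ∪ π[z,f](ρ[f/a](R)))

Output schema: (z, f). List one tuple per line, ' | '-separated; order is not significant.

Stepwise |·|:
  R → 3
  γ[z; SUM(c)→f](R) → 2
  R → 3
  ρ[f/a](R) → 3
  π[z,f](ρ[f/a](R)) → 3
  (γ[z; SUM(c)→f](R) ∪ π[z,f](ρ[f/a](R))) → 5

== RESULT ==
z | f
p | 2
p | 3
p | 11
s | 2
s | 3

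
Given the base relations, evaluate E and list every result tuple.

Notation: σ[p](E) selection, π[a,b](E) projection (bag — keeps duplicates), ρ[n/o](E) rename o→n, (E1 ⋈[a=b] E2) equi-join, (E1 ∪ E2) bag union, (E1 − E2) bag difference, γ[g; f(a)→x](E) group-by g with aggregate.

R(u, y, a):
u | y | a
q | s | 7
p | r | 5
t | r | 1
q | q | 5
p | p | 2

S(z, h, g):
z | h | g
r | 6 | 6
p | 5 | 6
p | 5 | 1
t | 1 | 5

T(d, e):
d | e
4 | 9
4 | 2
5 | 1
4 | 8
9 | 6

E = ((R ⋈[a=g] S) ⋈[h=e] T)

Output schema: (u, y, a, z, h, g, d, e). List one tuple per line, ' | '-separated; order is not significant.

Subexpression sizes:
  R → 5
  S → 4
  (R ⋈[a=g] S) → 3
  T → 5
  ((R ⋈[a=g] S) ⋈[h=e] T) → 2

== RESULT ==
u | y | a | z | h | g | d | e
p | r | 5 | t | 1 | 5 | 5 | 1
q | q | 5 | t | 1 | 5 | 5 | 1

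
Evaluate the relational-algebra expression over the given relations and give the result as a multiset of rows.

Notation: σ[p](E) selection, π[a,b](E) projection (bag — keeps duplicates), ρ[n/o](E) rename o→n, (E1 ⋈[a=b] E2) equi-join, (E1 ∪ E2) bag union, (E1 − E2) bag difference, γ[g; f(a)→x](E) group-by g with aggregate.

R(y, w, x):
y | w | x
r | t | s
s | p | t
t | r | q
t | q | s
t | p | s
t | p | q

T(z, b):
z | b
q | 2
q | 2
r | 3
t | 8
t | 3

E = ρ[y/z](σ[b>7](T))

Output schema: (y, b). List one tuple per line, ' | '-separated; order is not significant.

Stepwise |·|:
  T → 5
  σ[b>7](T) → 1
  ρ[y/z](σ[b>7](T)) → 1

== RESULT ==
y | b
t | 8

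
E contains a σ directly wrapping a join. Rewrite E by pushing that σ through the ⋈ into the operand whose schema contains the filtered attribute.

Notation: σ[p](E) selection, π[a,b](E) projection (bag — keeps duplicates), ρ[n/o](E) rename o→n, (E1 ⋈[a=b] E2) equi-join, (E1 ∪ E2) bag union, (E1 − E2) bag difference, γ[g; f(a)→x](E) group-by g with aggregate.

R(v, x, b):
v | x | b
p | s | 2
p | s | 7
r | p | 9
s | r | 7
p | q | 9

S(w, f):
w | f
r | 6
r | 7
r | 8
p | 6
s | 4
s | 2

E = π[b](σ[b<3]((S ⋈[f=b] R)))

σ filters on b, owned by the right side.
E' = π[b]((S ⋈[f=b] σ[b<3](R)))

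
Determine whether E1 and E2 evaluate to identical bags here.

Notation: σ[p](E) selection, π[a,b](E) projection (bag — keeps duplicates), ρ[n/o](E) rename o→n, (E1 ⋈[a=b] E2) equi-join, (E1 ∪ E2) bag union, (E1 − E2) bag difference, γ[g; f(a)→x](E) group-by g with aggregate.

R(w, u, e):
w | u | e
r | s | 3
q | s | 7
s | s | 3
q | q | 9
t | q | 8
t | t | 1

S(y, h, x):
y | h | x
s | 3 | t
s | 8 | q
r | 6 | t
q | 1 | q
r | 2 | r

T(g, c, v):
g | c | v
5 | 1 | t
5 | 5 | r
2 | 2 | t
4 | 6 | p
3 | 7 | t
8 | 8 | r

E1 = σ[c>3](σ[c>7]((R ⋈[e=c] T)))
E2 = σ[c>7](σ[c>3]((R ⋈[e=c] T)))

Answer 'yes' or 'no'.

E1 subexpression sizes:
  R → 6
  T → 6
  (R ⋈[e=c] T) → 3
  σ[c>7]((R ⋈[e=c] T)) → 1
  σ[c>3](σ[c>7]((R ⋈[e=c] T))) → 1
E2 subexpression sizes:
  R → 6
  T → 6
  (R ⋈[e=c] T) → 3
  σ[c>3]((R ⋈[e=c] T)) → 2
  σ[c>7](σ[c>3]((R ⋈[e=c] T))) → 1

E1 and E2 produce the same multiset:
w | u | e | g | c | v
t | q | 8 | 8 | 8 | r

yes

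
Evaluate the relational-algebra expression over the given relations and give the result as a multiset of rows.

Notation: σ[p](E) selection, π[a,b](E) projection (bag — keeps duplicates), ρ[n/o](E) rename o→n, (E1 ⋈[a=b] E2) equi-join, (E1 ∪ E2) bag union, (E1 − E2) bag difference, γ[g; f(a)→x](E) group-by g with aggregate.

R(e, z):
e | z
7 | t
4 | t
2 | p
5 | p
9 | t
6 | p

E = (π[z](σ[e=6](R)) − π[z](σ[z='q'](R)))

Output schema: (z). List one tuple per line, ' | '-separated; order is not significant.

Row counts bottom-up:
  R → 6
  σ[e=6](R) → 1
  π[z](σ[e=6](R)) → 1
  R → 6
  σ[z='q'](R) → 0
  π[z](σ[z='q'](R)) → 0
  (π[z](σ[e=6](R)) − π[z](σ[z='q'](R))) → 1

== RESULT ==
z
p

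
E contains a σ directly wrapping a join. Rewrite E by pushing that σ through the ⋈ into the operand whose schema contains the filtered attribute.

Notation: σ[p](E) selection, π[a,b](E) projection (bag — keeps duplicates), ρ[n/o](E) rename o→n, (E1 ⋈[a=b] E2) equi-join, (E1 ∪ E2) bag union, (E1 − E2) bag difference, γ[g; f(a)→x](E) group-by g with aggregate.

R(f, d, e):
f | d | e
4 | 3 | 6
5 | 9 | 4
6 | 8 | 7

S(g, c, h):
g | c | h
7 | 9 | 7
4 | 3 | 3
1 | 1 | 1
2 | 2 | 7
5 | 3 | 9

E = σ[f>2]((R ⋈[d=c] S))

σ filters on f, owned by the left side.
E' = (σ[f>2](R) ⋈[d=c] S)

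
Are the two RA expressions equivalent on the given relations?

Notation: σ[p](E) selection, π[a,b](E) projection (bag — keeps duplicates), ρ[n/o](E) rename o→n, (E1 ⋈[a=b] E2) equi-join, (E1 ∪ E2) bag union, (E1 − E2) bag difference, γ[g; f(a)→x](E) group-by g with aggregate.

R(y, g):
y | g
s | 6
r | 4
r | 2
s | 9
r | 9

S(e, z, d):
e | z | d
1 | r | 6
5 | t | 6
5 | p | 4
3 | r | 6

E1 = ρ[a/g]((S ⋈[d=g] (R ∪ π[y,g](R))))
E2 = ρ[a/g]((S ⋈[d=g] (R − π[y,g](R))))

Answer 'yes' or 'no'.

E1 subexpression sizes:
  S → 4
  R → 5
  R → 5
  π[y,g](R) → 5
  (R ∪ π[y,g](R)) → 10
  (S ⋈[d=g] (R ∪ π[y,g](R))) → 8
  ρ[a/g]((S ⋈[d=g] (R ∪ π[y,g](R)))) → 8
E2 subexpression sizes:
  S → 4
  R → 5
  R → 5
  π[y,g](R) → 5
  (R − π[y,g](R)) → 0
  (S ⋈[d=g] (R − π[y,g](R))) → 0
  ρ[a/g]((S ⋈[d=g] (R − π[y,g](R)))) → 0

E1 result:
e | z | d | y | a
1 | r | 6 | s | 6
1 | r | 6 | s | 6
3 | r | 6 | s | 6
3 | r | 6 | s | 6
5 | p | 4 | r | 4
5 | p | 4 | r | 4
5 | t | 6 | s | 6
5 | t | 6 | s | 6
E2 result:
e | z | d | y | a
(0 rows)
Witness: (5, 'p', 4, 'r', 4) appears 2× in E1 but 0× in E2.

no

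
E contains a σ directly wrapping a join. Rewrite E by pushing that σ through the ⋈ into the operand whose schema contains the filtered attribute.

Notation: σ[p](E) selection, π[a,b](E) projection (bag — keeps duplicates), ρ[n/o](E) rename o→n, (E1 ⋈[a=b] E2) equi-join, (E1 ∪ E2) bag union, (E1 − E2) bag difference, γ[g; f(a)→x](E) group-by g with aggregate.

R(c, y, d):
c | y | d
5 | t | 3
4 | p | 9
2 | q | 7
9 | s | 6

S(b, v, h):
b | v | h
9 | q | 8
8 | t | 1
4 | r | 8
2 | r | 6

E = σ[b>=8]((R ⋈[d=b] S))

σ filters on b, owned by the right side.
E' = (R ⋈[d=b] σ[b>=8](S))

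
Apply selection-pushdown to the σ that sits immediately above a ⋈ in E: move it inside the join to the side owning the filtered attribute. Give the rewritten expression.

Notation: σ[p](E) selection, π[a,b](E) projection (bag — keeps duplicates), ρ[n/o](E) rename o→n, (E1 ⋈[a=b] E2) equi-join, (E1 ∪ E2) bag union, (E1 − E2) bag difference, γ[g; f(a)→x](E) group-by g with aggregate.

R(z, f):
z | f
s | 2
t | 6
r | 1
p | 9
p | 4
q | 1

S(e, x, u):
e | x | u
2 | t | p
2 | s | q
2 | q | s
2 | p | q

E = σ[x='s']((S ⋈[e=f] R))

σ filters on x, owned by the left side.
E' = (σ[x='s'](S) ⋈[e=f] R)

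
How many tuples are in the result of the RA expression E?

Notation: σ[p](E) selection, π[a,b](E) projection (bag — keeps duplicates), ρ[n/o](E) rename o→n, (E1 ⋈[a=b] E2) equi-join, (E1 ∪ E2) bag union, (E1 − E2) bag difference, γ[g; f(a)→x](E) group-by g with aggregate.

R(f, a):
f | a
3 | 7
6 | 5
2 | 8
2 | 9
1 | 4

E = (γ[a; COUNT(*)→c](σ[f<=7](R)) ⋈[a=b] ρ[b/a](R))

Stepwise |·|:
  R → 5
  σ[f<=7](R) → 5
  γ[a; COUNT(*)→c](σ[f<=7](R)) → 5
  R → 5
  ρ[b/a](R) → 5
  (γ[a; COUNT(*)→c](σ[f<=7](R)) ⋈[a=b] ρ[b/a](R)) → 5

|E| = 5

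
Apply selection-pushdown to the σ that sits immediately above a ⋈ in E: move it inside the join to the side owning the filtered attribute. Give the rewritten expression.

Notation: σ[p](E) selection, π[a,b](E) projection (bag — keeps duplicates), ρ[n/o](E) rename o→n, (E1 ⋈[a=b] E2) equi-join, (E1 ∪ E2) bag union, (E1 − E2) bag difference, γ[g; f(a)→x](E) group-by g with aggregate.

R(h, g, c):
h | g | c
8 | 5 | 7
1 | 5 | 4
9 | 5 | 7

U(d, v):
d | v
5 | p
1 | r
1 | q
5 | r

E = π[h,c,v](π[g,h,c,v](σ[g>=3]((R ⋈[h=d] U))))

σ filters on g, owned by the left side.
E' = π[h,c,v](π[g,h,c,v]((σ[g>=3](R) ⋈[h=d] U)))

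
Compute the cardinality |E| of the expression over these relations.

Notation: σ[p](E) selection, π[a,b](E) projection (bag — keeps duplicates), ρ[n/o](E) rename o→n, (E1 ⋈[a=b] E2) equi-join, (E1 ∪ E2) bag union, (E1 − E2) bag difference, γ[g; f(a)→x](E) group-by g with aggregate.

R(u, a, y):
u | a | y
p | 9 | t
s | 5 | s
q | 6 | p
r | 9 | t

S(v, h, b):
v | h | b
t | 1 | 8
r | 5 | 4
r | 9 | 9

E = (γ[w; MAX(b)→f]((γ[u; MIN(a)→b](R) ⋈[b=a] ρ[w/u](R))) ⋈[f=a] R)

Stepwise |·|:
  R → 4
  γ[u; MIN(a)→b](R) → 4
  R → 4
  ρ[w/u](R) → 4
  (γ[u; MIN(a)→b](R) ⋈[b=a] ρ[w/u](R)) → 6
  γ[w; MAX(b)→f]((γ[u; MIN(a)→b](R) ⋈[b=a] ρ[w/u](R))) → 4
  R → 4
  (γ[w; MAX(b)→f]((γ[u; MIN(a)→b](R) ⋈[b=a] ρ[w/u](R))) ⋈[f=a] R) → 6

|E| = 6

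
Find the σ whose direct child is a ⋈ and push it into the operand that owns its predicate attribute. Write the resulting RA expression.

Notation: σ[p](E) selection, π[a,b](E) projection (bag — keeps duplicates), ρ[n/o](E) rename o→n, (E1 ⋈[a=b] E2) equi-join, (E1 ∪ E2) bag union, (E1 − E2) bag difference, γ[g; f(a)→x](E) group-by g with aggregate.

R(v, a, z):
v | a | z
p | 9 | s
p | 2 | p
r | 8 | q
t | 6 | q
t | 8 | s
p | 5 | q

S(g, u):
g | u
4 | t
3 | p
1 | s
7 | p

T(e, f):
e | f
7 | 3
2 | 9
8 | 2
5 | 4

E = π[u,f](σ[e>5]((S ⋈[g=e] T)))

σ filters on e, owned by the right side.
E' = π[u,f]((S ⋈[g=e] σ[e>5](T)))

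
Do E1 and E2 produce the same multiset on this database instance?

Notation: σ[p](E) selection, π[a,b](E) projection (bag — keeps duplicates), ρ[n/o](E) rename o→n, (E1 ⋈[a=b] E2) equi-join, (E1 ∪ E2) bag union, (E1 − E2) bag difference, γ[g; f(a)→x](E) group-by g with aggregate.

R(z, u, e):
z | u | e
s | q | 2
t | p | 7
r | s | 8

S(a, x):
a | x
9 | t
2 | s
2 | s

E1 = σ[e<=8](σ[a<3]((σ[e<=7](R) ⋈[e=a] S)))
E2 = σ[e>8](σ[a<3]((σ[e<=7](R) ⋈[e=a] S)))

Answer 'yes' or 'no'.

E1 row counts bottom-up:
  R → 3
  σ[e<=7](R) → 2
  S → 3
  (σ[e<=7](R) ⋈[e=a] S) → 2
  σ[a<3]((σ[e<=7](R) ⋈[e=a] S)) → 2
  σ[e<=8](σ[a<3]((σ[e<=7](R) ⋈[e=a] S))) → 2
E2 row counts bottom-up:
  R → 3
  σ[e<=7](R) → 2
  S → 3
  (σ[e<=7](R) ⋈[e=a] S) → 2
  σ[a<3]((σ[e<=7](R) ⋈[e=a] S)) → 2
  σ[e>8](σ[a<3]((σ[e<=7](R) ⋈[e=a] S))) → 0

E1 result:
z | u | e | a | x
s | q | 2 | 2 | s
s | q | 2 | 2 | s
E2 result:
z | u | e | a | x
(0 rows)
Witness: ('s', 'q', 2, 2, 's') appears 2× in E1 but 0× in E2.

no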